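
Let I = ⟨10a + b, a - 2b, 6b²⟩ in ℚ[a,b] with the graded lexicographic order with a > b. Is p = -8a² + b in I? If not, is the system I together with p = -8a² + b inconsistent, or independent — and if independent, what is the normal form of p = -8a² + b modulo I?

-8a² + b lies in I (it reduces to 0).

First compute the reduced Gröbner basis of I by Buchberger's algorithm.
f_1 = 10a + b, LT = a.
f_2 = a - 2b, LT = a.
f_3 = 6b², LT = b².

S(f_1,f_2): lcm = a. S = 21/10b.
  leading term b: no divisor's leading term divides it; move 21/10b to the remainder.
  remainder 21/10b ≠ 0; add h_4 = 21/10b to the basis.

The other S-polynomials (S(f_1,f_3), S(f_2,f_3), S(f_1,h_4), S(f_2,h_4), S(f_3,h_4)) all reduce to 0 modulo the current basis, so we have a Gröbner basis.
Inter-reduce: drop elements whose leading term is divisible by another's, tail-reduce, and make monic.
Reduced Gröbner basis: {a, b}.
Label its elements g_1 = a, g_2 = b.

Reduce p = -8a² + b modulo G:
  leading term a²: subtract (-8a)·g_1 from -8a² + b → b
  leading term b: subtract (1)·g_2 from b → 0
  normal form = 0.
Since the normal form is 0, p ∈ I.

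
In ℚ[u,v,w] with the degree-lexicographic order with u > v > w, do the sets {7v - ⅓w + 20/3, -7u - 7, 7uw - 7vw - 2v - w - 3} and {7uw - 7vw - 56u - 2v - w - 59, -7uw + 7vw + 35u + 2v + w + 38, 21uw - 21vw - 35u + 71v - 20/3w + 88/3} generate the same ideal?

Two ideals are equal iff their reduced Gröbner bases coincide (the reduced basis is unique for a fixed ordering).
Buchberger on the first generating set:
f_1 = 7v - ⅓w + 20/3, LT = v.
f_2 = -7u - 7, LT = u.
f_3 = 7uw - 7vw - 2v - w - 3, LT = uw.

S(f_2,f_3): lcm = uw. S = vw + 2/7v + 8/7w + 3/7.
  leading term vw: subtract (1/7w)·f_1 from vw + 2/7v + 8/7w + 3/7 → 1/21w² + 2/7v + 4/21w + 3/7
  leading term w²: no divisor's leading term divides it; move 1/21w² to the remainder.
  leading term v: subtract (2/49)·f_1 from 2/7v + 4/21w + 3/7 → 10/49w + 23/147
  leading term w: no divisor's leading term divides it; move 10/49w to the remainder.
  leading term 1: no divisor's leading term divides it; move 23/147 to the remainder.
  remainder 1/21w² + 10/49w + 23/147 ≠ 0; add g_4 = 1/21w² + 10/49w + 23/147 to the basis.

The other S-polynomials (S(f_1,f_2), S(f_1,f_3), S(f_1,g_4), S(f_2,g_4), S(f_3,g_4)) all reduce to 0 modulo the current basis, so we have a Gröbner basis.
Inter-reduce: drop elements whose leading term is divisible by another's, tail-reduce, and make monic.
Reduced Gröbner basis: {w² + 30/7w + 23/7, u + 1, v - 1/21w + 20/21}.

Buchberger on the second generating set:
h_1 = 7uw - 7vw - 56u - 2v - w - 59, LT = uw.
h_2 = -7uw + 7vw + 35u + 2v + w + 38, LT = uw.
h_3 = 21uw - 21vw - 35u + 71v - 20/3w + 88/3, LT = uw.

S(h_1,h_2): lcm = uw. S = -3u - 3.
  leading term u: no divisor's leading term divides it; move -3u to the remainder.
  leading term 1: no divisor's leading term divides it; move -3 to the remainder.
  remainder -3u - 3 ≠ 0; add k_4 = -3u - 3 to the basis.

S(h_1,h_3): lcm = uw. S = -19/3u - 11/3v + 11/63w - 619/63.
  leading term u: subtract (19/9)·k_4 from -19/3u - 11/3v + 11/63w - 619/63 → -11/3v + 11/63w - 220/63
  leading term v: no divisor's leading term divides it; move -11/3v to the remainder.
  leading term w: no divisor's leading term divides it; move 11/63w to the remainder.
  leading term 1: no divisor's leading term divides it; move -220/63 to the remainder.
  remainder -11/3v + 11/63w - 220/63 ≠ 0; add k_5 = -11/3v + 11/63w - 220/63 to the basis.

S(h_1,k_4): lcm = uw. S = -vw - 8u - 2/7v - 8/7w - 59/7.
  leading term vw: subtract (3/11w)·k_5 from -vw - 8u - 2/7v - 8/7w - 59/7 → -1/21w² - 8u - 2/7v - 4/21w - 59/7
  leading term w²: no divisor's leading term divides it; move -1/21w² to the remainder.
  leading term u: subtract (8/3)·k_4 from -8u - 2/7v - 4/21w - 59/7 → -2/7v - 4/21w - 3/7
  leading term v: subtract (6/77)·k_5 from -2/7v - 4/21w - 3/7 → -10/49w - 23/147
  leading term w: no divisor's leading term divides it; move -10/49w to the remainder.
  leading term 1: no divisor's leading term divides it; move -23/147 to the remainder.
  remainder -1/21w² - 10/49w - 23/147 ≠ 0; add k_6 = -1/21w² - 10/49w - 23/147 to the basis.

The other S-polynomials (S(h_2,h_3), S(h_2,k_4), S(h_3,k_4), S(h_1,k_5), S(h_2,k_5), S(h_3,k_5), S(k_4,k_5), S(h_1,k_6), S(h_2,k_6), S(h_3,k_6), S(k_4,k_6), S(k_5,k_6)) all reduce to 0 modulo the current basis, so we have a Gröbner basis.
Inter-reduce: drop elements whose leading term is divisible by another's, tail-reduce, and make monic.
Reduced Gröbner basis: {w² + 30/7w + 23/7, u + 1, v - 1/21w + 20/21}.

These coincide, so the ideals are equal.

Yes, the ideals are equal.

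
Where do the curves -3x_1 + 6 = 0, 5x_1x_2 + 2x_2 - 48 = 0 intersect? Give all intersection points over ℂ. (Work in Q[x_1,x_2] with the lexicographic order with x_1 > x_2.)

Compute a lex Gröbner basis by Buchberger's algorithm.
f_1 = -3x_1 + 6, LT = x_1.
f_2 = 5x_1x_2 + 2x_2 - 48, LT = x_1x_2.

S(f_1,f_2): lcm = x_1x_2. S = -12/5x_2 + 48/5.
  reduce S modulo (f_1, f_2):
  remainder -12/5x_2 + 48/5 ≠ 0; add h_3 = -12/5x_2 + 48/5 to the basis.

The other S-polynomials (S(f_1,h_3), S(f_2,h_3)) all reduce to 0 modulo the current basis, so we have a Gröbner basis.
Inter-reduce: drop elements whose leading term is divisible by another's, tail-reduce, and make monic.
Reduced Gröbner basis: {x_1 - 2, x_2 - 4}.

The lex basis is triangular: the last element involves only x_2. Solving x_2 - 4 = 0 gives x_2 ∈ {4}; substituting each value into the earlier elements determines the remaining variables.
  x_2 = 4: the earlier basis element becomes x_1 - 2 = 0, giving x_1 = 2 — point (2, 4).
A lex Gröbner basis triangularizes the system, enabling back-substitution.

{(2, 4)}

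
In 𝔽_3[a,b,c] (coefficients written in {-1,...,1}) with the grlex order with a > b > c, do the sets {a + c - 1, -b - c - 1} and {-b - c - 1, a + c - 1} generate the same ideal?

Since reduced Gröbner bases are canonical representatives of ideals under a given ordering, it suffices to compute and compare them.
Buchberger on the first generating set:
f_1 = a + c - 1, LT = a.
f_2 = -b - c - 1, LT = b.

The S-polynomials (S(f_1,f_2)) all reduce to 0 modulo the current basis, so we have a Gröbner basis.
Inter-reduce: drop elements whose leading term is divisible by another's, tail-reduce, and make monic.
Reduced Gröbner basis: {a + c - 1, b + c + 1}.

Buchberger on the second generating set:
h_1 = -b - c - 1, LT = b.
h_2 = a + c - 1, LT = a.

The S-polynomials (S(h_1,h_2)) all reduce to 0 modulo the current basis, so we have a Gröbner basis.
Inter-reduce: drop elements whose leading term is divisible by another's, tail-reduce, and make monic.
Reduced Gröbner basis: {a + c - 1, b + c + 1}.

These coincide, so the ideals are equal.

Yes, the ideals are equal.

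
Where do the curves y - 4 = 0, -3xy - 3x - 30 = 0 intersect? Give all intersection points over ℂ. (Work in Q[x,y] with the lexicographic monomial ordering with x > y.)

Compute a lex Gröbner basis by Buchberger's algorithm.
f_1 = y - 4, LT = y.
f_2 = -3xy - 3x - 30, LT = xy.

S(f_1,f_2): lcm = xy. S = -5x - 10.
  reduce S modulo (f_1, f_2):
  remainder -5x - 10 ≠ 0; add h_3 = -5x - 10 to the basis.

The other S-polynomials (S(f_1,h_3), S(f_2,h_3)) all reduce to 0 modulo the current basis, so we have a Gröbner basis.
Inter-reduce: drop elements whose leading term is divisible by another's, tail-reduce, and make monic.
Reduced Gröbner basis: {x + 2, y - 4}.

Since the basis is lex-ordered, y - 4 is univariate in y. Its roots are {4}. Back-substituting each root into the other basis elements fixes the other coordinates.
  y = 4: the earlier basis element becomes x + 2 = 0, giving x = -2 — point (-2, 4).
This is the nonlinear analogue of row-reducing a linear system.

{(-2, 4)}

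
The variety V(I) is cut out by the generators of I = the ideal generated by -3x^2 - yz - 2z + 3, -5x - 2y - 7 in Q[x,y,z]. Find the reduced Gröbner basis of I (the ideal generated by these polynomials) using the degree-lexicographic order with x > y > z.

G = {y^2 + 25/12yz + 7y + 25/6z + 6, x + 2/5y + 7/5}

f_1 = -3x^2 - yz - 2z + 3, LT = x^2.
f_2 = -5x - 2y - 7, LT = x.

S(f_1,f_2): lcm = x^2. S = -2/5xy + 1/3yz - 7/5x + 2/3z - 1.
  leading term xy: subtract (2/25y)·f_2 from -2/5xy + 1/3yz - 7/5x + 2/3z - 1 → 4/25y^2 + 1/3yz - 7/5x + 14/25y + 2/3z - 1
  leading term y^2: no divisor's leading term divides it; move 4/25y^2 to the remainder.
  leading term yz: no divisor's leading term divides it; move 1/3yz to the remainder.
  leading term x: subtract (7/25)·f_2 from -7/5x + 14/25y + 2/3z - 1 → 28/25y + 2/3z + 24/25
  leading term y: no divisor's leading term divides it; move 28/25y to the remainder.
  leading term z: no divisor's leading term divides it; move 2/3z to the remainder.
  leading term 1: no divisor's leading term divides it; move 24/25 to the remainder.
  remainder 4/25y^2 + 1/3yz + 28/25y + 2/3z + 24/25 ≠ 0; add g_3 = 4/25y^2 + 1/3yz + 28/25y + 2/3z + 24/25 to the basis.

The other S-polynomials (S(f_1,g_3), S(f_2,g_3)) all reduce to 0 modulo the current basis, so we have a Gröbner basis.
Inter-reduce: drop elements whose leading term is divisible by another's, tail-reduce, and make monic.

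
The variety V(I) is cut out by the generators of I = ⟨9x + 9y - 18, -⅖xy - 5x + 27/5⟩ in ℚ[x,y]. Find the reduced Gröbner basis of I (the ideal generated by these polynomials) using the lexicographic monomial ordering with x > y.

f_1 = 9x + 9y - 18, LT = x.
f_2 = -⅖xy - 5x + 27/5, LT = xy.

S(f_1,f_2): lcm = xy. S = -25/2x + y² - 2y + 27/2.
  reduce S modulo (f_1, f_2):
  remainder y² + 21/2y - 23/2 ≠ 0; add g_3 = y² + 21/2y - 23/2 to the basis.

The other S-polynomials (S(f_1,g_3), S(f_2,g_3)) all reduce to 0 modulo the current basis, so we have a Gröbner basis.
Inter-reduce: drop elements whose leading term is divisible by another's, tail-reduce, and make monic.

G = {x + y - 2, y² + 21/2y - 23/2}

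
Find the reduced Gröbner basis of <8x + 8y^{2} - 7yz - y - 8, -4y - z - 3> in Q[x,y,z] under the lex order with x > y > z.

f_1 = 8x + 8y^{2} - 7yz - y - 8, LT = x.
f_2 = -4y - z - 3, LT = y.

The S-polynomials (S(f_1,f_2)) all reduce to 0 modulo the current basis, so we have a Gröbner basis.

G = {x + \tfrac{9}{32}z^{2} + \tfrac{17}{16}z - \tfrac{11}{32}, y + \tfrac{1}{4}z + \tfrac{3}{4}}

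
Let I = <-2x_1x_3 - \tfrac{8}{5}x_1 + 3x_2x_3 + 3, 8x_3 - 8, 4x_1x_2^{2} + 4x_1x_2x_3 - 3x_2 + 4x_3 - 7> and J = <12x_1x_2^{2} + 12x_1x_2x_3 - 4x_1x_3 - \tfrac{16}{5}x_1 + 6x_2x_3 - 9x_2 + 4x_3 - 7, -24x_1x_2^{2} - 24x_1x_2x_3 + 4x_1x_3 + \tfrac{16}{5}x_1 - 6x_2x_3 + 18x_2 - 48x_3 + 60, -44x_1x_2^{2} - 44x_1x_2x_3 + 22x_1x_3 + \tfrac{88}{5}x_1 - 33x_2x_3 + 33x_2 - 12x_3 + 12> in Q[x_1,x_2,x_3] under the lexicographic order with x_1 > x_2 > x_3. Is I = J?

Yes, the ideals are equal.

Two ideals are equal iff their reduced Gröbner bases coincide (the reduced basis is unique for a fixed ordering).
Buchberger on the first generating set:
f_1 = -2x_1x_3 - \tfrac{8}{5}x_1 + 3x_2x_3 + 3, LT = x_1x_3.
f_2 = 8x_3 - 8, LT = x_3.
f_3 = 4x_1x_2^{2} + 4x_1x_2x_3 - 3x_2 + 4x_3 - 7, LT = x_1x_2^{2}.

S(f_1,f_2): lcm = x_1x_3. S = \tfrac{9}{5}x_1 - \tfrac{3}{2}x_2x_3 - \tfrac{3}{2}.
  reduce S modulo (f_1, f_2, f_3):
  remainder \tfrac{9}{5}x_1 - \tfrac{3}{2}x_2 - \tfrac{3}{2} ≠ 0; add g_4 = \tfrac{9}{5}x_1 - \tfrac{3}{2}x_2 - \tfrac{3}{2} to the basis.

S(f_1,f_3): lcm = x_1x_2^{2}x_3. S = \tfrac{4}{5}x_1x_2^{2} - x_1x_2x_3^{2} - \tfrac{3}{2}x_2^{3}x_3 - \tfrac{3}{2}x_2^{2} + \tfrac{3}{4}x_2x_3 - x_3^{2} + \tfrac{7}{4}x_3.
  reduce S modulo (f_1, f_2, f_3, g_4):
  remainder -\tfrac{3}{2}x_2^{3} - 3x_2^{2} - \tfrac{3}{20}x_2 + \tfrac{27}{20} ≠ 0; add g_5 = -\tfrac{3}{2}x_2^{3} - 3x_2^{2} - \tfrac{3}{20}x_2 + \tfrac{27}{20} to the basis.

The other S-polynomials (S(f_2,f_3), S(f_1,g_4), S(f_2,g_4), S(f_3,g_4), S(f_1,g_5), S(f_2,g_5), S(f_3,g_5), S(g_4,g_5)) all reduce to 0 modulo the current basis, so we have a Gröbner basis.
Inter-reduce: drop elements whose leading term is divisible by another's, tail-reduce, and make monic.
Reduced Gröbner basis: {x_1 - \tfrac{5}{6}x_2 - \tfrac{5}{6}, x_2^{3} + 2x_2^{2} + \tfrac{1}{10}x_2 - \tfrac{9}{10}, x_3 - 1}.

Buchberger on the second generating set:
h_1 = 12x_1x_2^{2} + 12x_1x_2x_3 - 4x_1x_3 - \tfrac{16}{5}x_1 + 6x_2x_3 - 9x_2 + 4x_3 - 7, LT = x_1x_2^{2}.
h_2 = -24x_1x_2^{2} - 24x_1x_2x_3 + 4x_1x_3 + \tfrac{16}{5}x_1 - 6x_2x_3 + 18x_2 - 48x_3 + 60, LT = x_1x_2^{2}.
h_3 = -44x_1x_2^{2} - 44x_1x_2x_3 + 22x_1x_3 + \tfrac{88}{5}x_1 - 33x_2x_3 + 33x_2 - 12x_3 + 12, LT = x_1x_2^{2}.

S(h_1,h_2): lcm = x_1x_2^{2}. S = -\tfrac{1}{6}x_1x_3 - \tfrac{2}{15}x_1 + \tfrac{1}{4}x_2x_3 - \tfrac{5}{3}x_3 + \tfrac{23}{12}.
  reduce S modulo (h_1, h_2, h_3):
  remainder -\tfrac{1}{6}x_1x_3 - \tfrac{2}{15}x_1 + \tfrac{1}{4}x_2x_3 - \tfrac{5}{3}x_3 + \tfrac{23}{12} ≠ 0; add k_4 = -\tfrac{1}{6}x_1x_3 - \tfrac{2}{15}x_1 + \tfrac{1}{4}x_2x_3 - \tfrac{5}{3}x_3 + \tfrac{23}{12} to the basis.

S(h_1,h_3): lcm = x_1x_2^{2}. S = \tfrac{1}{6}x_1x_3 + \tfrac{2}{15}x_1 - \tfrac{1}{4}x_2x_3 + \tfrac{2}{33}x_3 - \tfrac{41}{132}.
  reduce S modulo (h_1, h_2, h_3, k_4):
  remainder -\tfrac{53}{33}x_3 + \tfrac{53}{33} ≠ 0; add k_5 = -\tfrac{53}{33}x_3 + \tfrac{53}{33} to the basis.

S(h_1,k_4): lcm = x_1x_2^{2}x_3. S = -\tfrac{4}{5}x_1x_2^{2} + x_1x_2x_3^{2} - \tfrac{1}{3}x_1x_3^{2} - \tfrac{4}{15}x_1x_3 + \tfrac{3}{2}x_2^{3}x_3 - 10x_2^{2}x_3 + \tfrac{23}{2}x_2^{2} + \tfrac{1}{2}x_2x_3^{2} - \tfrac{3}{4}x_2x_3 + \tfrac{1}{3}x_3^{2} - \tfrac{7}{12}x_3.
  reduce S modulo (h_1, h_2, h_3, k_4, k_5):
  remainder \tfrac{3}{2}x_2^{3} + 3x_2^{2} + \tfrac{3}{20}x_2 - \tfrac{27}{20} ≠ 0; add k_6 = \tfrac{3}{2}x_2^{3} + 3x_2^{2} + \tfrac{3}{20}x_2 - \tfrac{27}{20} to the basis.

S(k_4,k_5): lcm = x_1x_3. S = \tfrac{9}{5}x_1 - \tfrac{3}{2}x_2x_3 + 10x_3 - \tfrac{23}{2}.
  reduce S modulo (h_1, h_2, h_3, k_4, k_5, k_6):
  remainder \tfrac{9}{5}x_1 - \tfrac{3}{2}x_2 - \tfrac{3}{2} ≠ 0; add k_7 = \tfrac{9}{5}x_1 - \tfrac{3}{2}x_2 - \tfrac{3}{2} to the basis.

The other S-polynomials (S(h_2,h_3), S(h_2,k_4), S(h_3,k_4), S(h_1,k_5), S(h_2,k_5), S(h_3,k_5), S(h_1,k_6), S(h_2,k_6), S(h_3,k_6), S(k_4,k_6), S(k_5,k_6), S(h_1,k_7), S(h_2,k_7), S(h_3,k_7), S(k_4,k_7), S(k_5,k_7), S(k_6,k_7)) all reduce to 0 modulo the current basis, so we have a Gröbner basis.
Inter-reduce: drop elements whose leading term is divisible by another's, tail-reduce, and make monic.
Reduced Gröbner basis: {x_1 - \tfrac{5}{6}x_2 - \tfrac{5}{6}, x_2^{3} + 2x_2^{2} + \tfrac{1}{10}x_2 - \tfrac{9}{10}, x_3 - 1}.

The two bases agree; hence the ideals are identical.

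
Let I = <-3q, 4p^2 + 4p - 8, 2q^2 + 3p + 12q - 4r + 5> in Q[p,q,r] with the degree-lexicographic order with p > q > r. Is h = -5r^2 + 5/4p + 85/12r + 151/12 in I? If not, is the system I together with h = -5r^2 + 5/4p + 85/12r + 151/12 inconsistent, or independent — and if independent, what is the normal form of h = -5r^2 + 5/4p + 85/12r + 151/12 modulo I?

First compute the reduced Gröbner basis of I by Buchberger's algorithm.
f_1 = -3q, LT = q.
f_2 = 4p^2 + 4p - 8, LT = p^2.
f_3 = 2q^2 + 3p + 12q - 4r + 5, LT = q^2.

S(f_1,f_3): lcm = q^2. S = -3/2p - 6q + 2r - 5/2.
  reduce S modulo (f_1, f_2, f_3):
  remainder -3/2p + 2r - 5/2 ≠ 0; add k_4 = -3/2p + 2r - 5/2 to the basis.

S(f_2,k_4): lcm = p^2. S = 4/3pr - 2/3p - 2.
  reduce S modulo (f_1, f_2, f_3, k_4):
  remainder 16/9r^2 - 28/9r - 8/9 ≠ 0; add k_5 = 16/9r^2 - 28/9r - 8/9 to the basis.

The other S-polynomials (S(f_1,f_2), S(f_2,f_3), S(f_1,k_4), S(f_3,k_4), S(f_1,k_5), S(f_2,k_5), S(f_3,k_5), S(k_4,k_5)) all reduce to 0 modulo the current basis, so we have a Gröbner basis.
Inter-reduce: drop elements whose leading term is divisible by another's, tail-reduce, and make monic.
Reduced Gröbner basis: {r^2 - 7/4r - 1/2, p - 4/3r + 5/3, q}.
Label its elements g_1 = r^2 - 7/4r - 1/2, g_2 = p - 4/3r + 5/3, g_3 = q.

Reduce h = -5r^2 + 5/4p + 85/12r + 151/12 modulo G:
  leading term r^2: subtract (-5)·g_1 from -5r^2 + 5/4p + 85/12r + 151/12 → 5/4p - 5/3r + 121/12
  leading term p: subtract (5/4)·g_2 from 5/4p - 5/3r + 121/12 → 8
  leading term 1: no divisor's leading term divides it; move 8 to the remainder.
  normal form = 8.
The normal form is nonzero, so h ∉ I. Since h minus its normal form lies in I, I + (h) = I + (n) where n = 8; decide whether this ideal is the whole ring.
Here n = 8 is a nonzero constant, hence a unit: 1 ∈ I + (h), the Gröbner basis of I + (h) is {1}, and the enlarged system has no common solution — adjoining h is inconsistent.

Adjoining -5r^2 + 5/4p + 85/12r + 151/12 makes the ideal the whole ring: the system is inconsistent.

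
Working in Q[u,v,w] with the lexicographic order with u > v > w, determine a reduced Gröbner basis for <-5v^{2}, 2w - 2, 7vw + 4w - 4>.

f_1 = -5v^{2}, LT = v^{2}.
f_2 = 2w - 2, LT = w.
f_3 = 7vw + 4w - 4, LT = vw.

S(f_2,f_3): lcm = vw. S = -v - \tfrac{4}{7}w + \tfrac{4}{7}.
  reduce S modulo (f_1, f_2, f_3):
  remainder -v ≠ 0; add g_4 = -v to the basis.

The other S-polynomials (S(f_1,f_2), S(f_1,f_3), S(f_1,g_4), S(f_2,g_4), S(f_3,g_4)) all reduce to 0 modulo the current basis, so we have a Gröbner basis.
Inter-reduce: drop elements whose leading term is divisible by another's, tail-reduce, and make monic.

G = {v, w - 1}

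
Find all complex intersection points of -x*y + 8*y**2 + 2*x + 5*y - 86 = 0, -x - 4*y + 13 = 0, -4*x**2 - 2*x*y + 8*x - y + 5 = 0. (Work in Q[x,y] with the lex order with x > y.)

{(1, 3)}

Compute a lex Gröbner basis by Buchberger's algorithm.
f_1 = -x*y + 2*x + 8*y**2 + 5*y - 86, LT = x*y.
f_2 = -x - 4*y + 13, LT = x.
f_3 = -4*x**2 - 2*x*y + 8*x - y + 5, LT = x**2.

S(f_1,f_2): lcm = x*y. S = -2*x - 12*y**2 + 8*y + 86.
  leading term x: subtract (2)·f_2 from -2*x - 12*y**2 + 8*y + 86 → -12*y**2 + 16*y + 60
  leading term y**2: no divisor's leading term divides it; move -12*y**2 to the remainder.
  leading term y: no divisor's leading term divides it; move 16*y to the remainder.
  leading term 1: no divisor's leading term divides it; move 60 to the remainder.
  remainder -12*y**2 + 16*y + 60 ≠ 0; add h_4 = -12*y**2 + 16*y + 60 to the basis.

S(f_1,f_3): lcm = x**2*y. S = -2*x**2 - 17/2*x*y**2 - 3*x*y + 86*x - 1/4*y**2 + 5/4*y.
  leading term x**2: subtract (2*x)·f_2 from -2*x**2 - 17/2*x*y**2 - 3*x*y + 86*x - 1/4*y**2 + 5/4*y → -17/2*x*y**2 + 5*x*y + 60*x - 1/4*y**2 + 5/4*y
  leading term x*y**2: subtract (17/2*y)·f_1 from -17/2*x*y**2 + 5*x*y + 60*x - 1/4*y**2 + 5/4*y → -12*x*y + 60*x - 68*y**3 - 171/4*y**2 + 2929/4*y
  leading term x*y: subtract (12)·f_1 from -12*x*y + 60*x - 68*y**3 - 171/4*y**2 + 2929/4*y → 36*x - 68*y**3 - 555/4*y**2 + 2689/4*y + 1032
  leading term x: subtract (-36)·f_2 from 36*x - 68*y**3 - 555/4*y**2 + 2689/4*y + 1032 → -68*y**3 - 555/4*y**2 + 2113/4*y + 1500
  leading term y**3: subtract (17/3*y)·h_4 from -68*y**3 - 555/4*y**2 + 2113/4*y + 1500 → -2753/12*y**2 + 753/4*y + 1500
  leading term y**2: subtract (2753/144)·h_4 from -2753/12*y**2 + 753/4*y + 1500 → -4235/36*y + 4235/12
  leading term y: no divisor's leading term divides it; move -4235/36*y to the remainder.
  leading term 1: no divisor's leading term divides it; move 4235/12 to the remainder.
  remainder -4235/36*y + 4235/12 ≠ 0; add h_5 = -4235/36*y + 4235/12 to the basis.

The other S-polynomials (S(f_2,f_3), S(f_1,h_4), S(f_2,h_4), S(f_3,h_4), S(f_1,h_5), S(f_2,h_5), S(f_3,h_5), S(h_4,h_5)) all reduce to 0 modulo the current basis, so we have a Gröbner basis.
Inter-reduce: drop elements whose leading term is divisible by another's, tail-reduce, and make monic.
Reduced Gröbner basis: {x - 1, y - 3}.

From the last basis element, y - 3 = 0, so y takes values in {3}. Each choice, substituted upward through the basis, yields the corresponding point(s) of the solution set.
  y = 3: the earlier basis element becomes x - 1 = 0, giving x = 1 — point (1, 3).
Zero-dimensionality of the ideal guarantees finitely many solutions over ℂ.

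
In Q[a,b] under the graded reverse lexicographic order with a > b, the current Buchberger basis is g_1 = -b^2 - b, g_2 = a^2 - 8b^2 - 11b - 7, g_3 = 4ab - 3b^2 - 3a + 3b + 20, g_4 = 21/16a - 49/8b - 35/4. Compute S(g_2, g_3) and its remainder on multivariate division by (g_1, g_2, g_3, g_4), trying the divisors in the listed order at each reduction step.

S(g_2, g_3) = 3/4ab^2 - 8b^3 + 3/4a^2 - 3/4ab - 11b^2 - 5a - 7b; remainder on division = -337/12b - 337/12.

lcm(LM(g_2), LM(g_3)) = a^2b.
S = (lcm/LT(g_2))·g_2 − (lcm/LT(g_3))·g_3 = 3/4ab^2 - 8b^3 + 3/4a^2 - 3/4ab - 11b^2 - 5a - 7b.
Reduce S modulo (g_1, g_2, g_3, g_4) in that order:
  leading term ab^2: subtract (-3/4a)·g_1 from 3/4ab^2 - 8b^3 + 3/4a^2 - 3/4ab - 11b^2 - 5a - 7b → -8b^3 + 3/4a^2 - 3/2ab - 11b^2 - 5a - 7b
  leading term b^3: subtract (8b)·g_1 from -8b^3 + 3/4a^2 - 3/2ab - 11b^2 - 5a - 7b → 3/4a^2 - 3/2ab - 3b^2 - 5a - 7b
  leading term a^2: subtract (3/4)·g_2 from 3/4a^2 - 3/2ab - 3b^2 - 5a - 7b → -3/2ab + 3b^2 - 5a + 5/4b + 21/4
  leading term ab: subtract (-3/8)·g_3 from -3/2ab + 3b^2 - 5a + 5/4b + 21/4 → 15/8b^2 - 49/8a + 19/8b + 51/4
  leading term b^2: subtract (-15/8)·g_1 from 15/8b^2 - 49/8a + 19/8b + 51/4 → -49/8a + 1/2b + 51/4
  leading term a: subtract (-14/3)·g_4 from -49/8a + 1/2b + 51/4 → -337/12b - 337/12
  leading term b: no divisor's leading term divides it; move -337/12b to the remainder.
  leading term 1: no divisor's leading term divides it; move -337/12 to the remainder.
The remainder -337/12b - 337/12 is nonzero, so it would be added as the next basis element.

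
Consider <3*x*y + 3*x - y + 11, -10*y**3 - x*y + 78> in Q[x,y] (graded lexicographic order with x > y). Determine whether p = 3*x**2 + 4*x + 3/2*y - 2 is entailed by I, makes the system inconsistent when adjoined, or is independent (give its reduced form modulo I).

3*x**2 + 4*x + 3/2*y - 2 is independent of I; its normal form modulo I is -120*y**2 - 271*x + 243/2*y - 34.

First compute the reduced Gröbner basis of I by Buchberger's algorithm.
f_1 = 3*x*y + 3*x - y + 11, LT = x*y.
f_2 = -10*y**3 - x*y + 78, LT = y**3.

S(f_1,f_2): lcm = x*y**3. S = -1/10*x**2*y + x*y**2 - 1/3*y**3 + 11/3*y**2 + 39/5*x.
  reduce S modulo (f_1, f_2):
  remainder 1/10*x**2 + 4*y**2 + 55/6*x - 4*y + 16/15 ≠ 0; add h_3 = 1/10*x**2 + 4*y**2 + 55/6*x - 4*y + 16/15 to the basis.

The other S-polynomials (S(f_1,h_3), S(f_2,h_3)) all reduce to 0 modulo the current basis, so we have a Gröbner basis.
Inter-reduce: drop elements whose leading term is divisible by another's, tail-reduce, and make monic.
Reduced Gröbner basis: {y**3 - 1/10*x + 1/30*y - 49/6, x**2 + 40*y**2 + 275/3*x - 40*y + 32/3, x*y + x - 1/3*y + 11/3}.
Label its elements g_1 = y**3 - 1/10*x + 1/30*y - 49/6, g_2 = x**2 + 40*y**2 + 275/3*x - 40*y + 32/3, g_3 = x*y + x - 1/3*y + 11/3.

Reduce p = 3*x**2 + 4*x + 3/2*y - 2 modulo G:
  leading term x**2: subtract (3)·g_2 from 3*x**2 + 4*x + 3/2*y - 2 → -120*y**2 - 271*x + 243/2*y - 34
  leading term y**2: no divisor's leading term divides it; move -120*y**2 to the remainder.
  leading term x: no divisor's leading term divides it; move -271*x to the remainder.
  leading term y: no divisor's leading term divides it; move 243/2*y to the remainder.
  leading term 1: no divisor's leading term divides it; move -34 to the remainder.
  normal form = -120*y**2 - 271*x + 243/2*y - 34.
The normal form is nonzero, so p ∉ I. Since p minus its normal form lies in I, I + (p) = I + (r) where r = -120*y**2 - 271*x + 243/2*y - 34; decide whether this ideal is the whole ring.
Run Buchberger on G together with r (pairs among the g_i already reduce to 0 since G is a Gröbner basis):
g_1 = y**3 - 1/10*x + 1/30*y - 49/6, LT = y**3.
g_2 = x**2 + 40*y**2 + 275/3*x - 40*y + 32/3, LT = x**2.
g_3 = x*y + x - 1/3*y + 11/3, LT = x*y.
r = -120*y**2 - 271*x + 243/2*y - 34, LT = y**2.

S(g_1,r): lcm = y**3. S = -271/120*x*y + 81/80*y**2 - 1/10*x - 1/4*y - 49/6.
  reduce S modulo (g_1, g_2, g_3, r):
  remainder -1231/9600*x + 1289/57600*y - 2491/14400 ≠ 0; add m_5 = -1231/9600*x + 1289/57600*y - 2491/14400 to the basis.

S(g_3,r): lcm = x*y**2. S = -271/120*x**2 + 161/80*x*y - 1/3*y**2 - 17/60*x + 11/3*y.
  reduce S modulo (g_1, g_2, g_3, r, m_5):
  remainder 28638971/5317920*y - 28638971/2658960 ≠ 0; add m_6 = 28638971/5317920*y - 28638971/2658960 to the basis.

The other S-polynomials (S(g_1,g_2), S(g_1,g_3), S(g_2,g_3), S(g_2,r), S(g_1,m_5), S(g_2,m_5), S(g_3,m_5), S(r,m_5), S(g_1,m_6), S(g_2,m_6), S(g_3,m_6), S(r,m_6), S(m_5,m_6)) all reduce to 0 modulo the current basis, so we have a Gröbner basis.
Inter-reduce: drop elements whose leading term is divisible by another's, tail-reduce, and make monic.
Reduced Gröbner basis: {x + 1, y - 2}.
The reduced Gröbner basis of I + (p) is {x + 1, y - 2} ≠ {1}, a proper ideal, so the enlarged system stays consistent: p is independent of I, with normal form -120*y**2 - 271*x + 243/2*y - 34.

Ideal membership is decidable via reduction modulo a Gröbner basis.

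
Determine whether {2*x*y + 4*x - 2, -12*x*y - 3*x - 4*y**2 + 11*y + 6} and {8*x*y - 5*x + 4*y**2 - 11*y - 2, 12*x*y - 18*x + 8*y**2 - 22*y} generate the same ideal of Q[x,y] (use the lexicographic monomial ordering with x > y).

Yes, the ideals are equal.

Since reduced Gröbner bases are canonical representatives of ideals under a given ordering, it suffices to compute and compare them.
Buchberger on the first generating set:
f_1 = 2*x*y + 4*x - 2, LT = x*y.
f_2 = -12*x*y - 3*x - 4*y**2 + 11*y + 6, LT = x*y.

S(f_1,f_2): lcm = x*y. S = 7/4*x - 1/3*y**2 + 11/12*y - 1/2.
  reduce S modulo (f_1, f_2):
  remainder 7/4*x - 1/3*y**2 + 11/12*y - 1/2 ≠ 0; add g_3 = 7/4*x - 1/3*y**2 + 11/12*y - 1/2 to the basis.

S(f_1,g_3): lcm = x*y. S = 2*x + 4/21*y**3 - 11/21*y**2 + 2/7*y - 1.
  reduce S modulo (f_1, f_2, g_3):
  remainder 4/21*y**3 - 1/7*y**2 - 16/21*y - 3/7 ≠ 0; add g_4 = 4/21*y**3 - 1/7*y**2 - 16/21*y - 3/7 to the basis.

The other S-polynomials (S(f_2,g_3), S(f_1,g_4), S(f_2,g_4), S(g_3,g_4)) all reduce to 0 modulo the current basis, so we have a Gröbner basis.
Inter-reduce: drop elements whose leading term is divisible by another's, tail-reduce, and make monic.
Reduced Gröbner basis: {x - 4/21*y**2 + 11/21*y - 2/7, y**3 - 3/4*y**2 - 4*y - 9/4}.

Buchberger on the second generating set:
h_1 = 8*x*y - 5*x + 4*y**2 - 11*y - 2, LT = x*y.
h_2 = 12*x*y - 18*x + 8*y**2 - 22*y, LT = x*y.

S(h_1,h_2): lcm = x*y. S = 7/8*x - 1/6*y**2 + 11/24*y - 1/4.
  reduce S modulo (h_1, h_2):
  remainder 7/8*x - 1/6*y**2 + 11/24*y - 1/4 ≠ 0; add k_3 = 7/8*x - 1/6*y**2 + 11/24*y - 1/4 to the basis.

S(h_1,k_3): lcm = x*y. S = -5/8*x + 4/21*y**3 - 1/42*y**2 - 61/56*y - 1/4.
  reduce S modulo (h_1, h_2, k_3):
  remainder 4/21*y**3 - 1/7*y**2 - 16/21*y - 3/7 ≠ 0; add k_4 = 4/21*y**3 - 1/7*y**2 - 16/21*y - 3/7 to the basis.

The other S-polynomials (S(h_2,k_3), S(h_1,k_4), S(h_2,k_4), S(k_3,k_4)) all reduce to 0 modulo the current basis, so we have a Gröbner basis.
Inter-reduce: drop elements whose leading term is divisible by another's, tail-reduce, and make monic.
Reduced Gröbner basis: {x - 4/21*y**2 + 11/21*y - 2/7, y**3 - 3/4*y**2 - 4*y - 9/4}.

The two bases agree; hence the ideals are identical.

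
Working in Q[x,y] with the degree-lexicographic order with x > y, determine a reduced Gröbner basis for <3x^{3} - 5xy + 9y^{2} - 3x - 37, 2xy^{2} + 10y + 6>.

f_1 = 3x^{3} - 5xy + 9y^{2} - 3x - 37, LT = x^{3}.
f_2 = 2xy^{2} + 10y + 6, LT = xy^{2}.

S(f_1,f_2): lcm = x^{3}y^{2}. S = -\tfrac{5}{3}xy^{3} + 3y^{4} - 5x^{2}y - xy^{2} - 3x^{2} - \tfrac{37}{3}y^{2}.
  reduce S modulo (f_1, f_2):
  remainder 3y^{4} - 5x^{2}y - 3x^{2} - 4y^{2} + 10y + 3 ≠ 0; add g_3 = 3y^{4} - 5x^{2}y - 3x^{2} - 4y^{2} + 10y + 3 to the basis.

The other S-polynomials (S(f_1,g_3), S(f_2,g_3)) all reduce to 0 modulo the current basis, so we have a Gröbner basis.

G = {y^{4} - \tfrac{5}{3}x^{2}y - x^{2} - \tfrac{4}{3}y^{2} + \tfrac{10}{3}y + 1, x^{3} - \tfrac{5}{3}xy + 3y^{2} - x - \tfrac{37}{3}, xy^{2} + 5y + 3}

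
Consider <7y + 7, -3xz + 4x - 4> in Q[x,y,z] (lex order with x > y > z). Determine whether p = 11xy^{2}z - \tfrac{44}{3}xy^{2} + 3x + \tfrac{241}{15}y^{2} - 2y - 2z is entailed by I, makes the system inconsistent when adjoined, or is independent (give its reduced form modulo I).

11xy^{2}z - \tfrac{44}{3}xy^{2} + 3x + \tfrac{241}{15}y^{2} - 2y - 2z is independent of I; its normal form modulo I is 3x - 2z + \tfrac{17}{5}.

First compute the reduced Gröbner basis of I by Buchberger's algorithm.
f_1 = 7y + 7, LT = y.
f_2 = -3xz + 4x - 4, LT = xz.

The S-polynomials (S(f_1,f_2)) all reduce to 0 modulo the current basis, so we have a Gröbner basis.
Inter-reduce: drop elements whose leading term is divisible by another's, tail-reduce, and make monic.
Reduced Gröbner basis: {xz - \tfrac{4}{3}x + \tfrac{4}{3}, y + 1}.
Label its elements g_1 = xz - \tfrac{4}{3}x + \tfrac{4}{3}, g_2 = y + 1.

Reduce p = 11xy^{2}z - \tfrac{44}{3}xy^{2} + 3x + \tfrac{241}{15}y^{2} - 2y - 2z modulo G:
  leading term xy^{2}z: subtract (11y^{2})·g_1 from 11xy^{2}z - \tfrac{44}{3}xy^{2} + 3x + \tfrac{241}{15}y^{2} - 2y - 2z → 3x + \tfrac{7}{5}y^{2} - 2y - 2z
  leading term x: no divisor's leading term divides it; move 3x to the remainder.
  leading term y^{2}: subtract (\tfrac{7}{5}y)·g_2 from \tfrac{7}{5}y^{2} - 2y - 2z → -\tfrac{17}{5}y - 2z
  leading term y: subtract (-\tfrac{17}{5})·g_2 from -\tfrac{17}{5}y - 2z → -2z + \tfrac{17}{5}
  leading term z: no divisor's leading term divides it; move -2z to the remainder.
  leading term 1: no divisor's leading term divides it; move \tfrac{17}{5} to the remainder.
  normal form = 3x - 2z + \tfrac{17}{5}.
The normal form is nonzero, so p ∉ I. Since p minus its normal form lies in I, I + (p) = I + (r) where r = 3x - 2z + \tfrac{17}{5}; decide whether this ideal is the whole ring.
Run Buchberger on G together with r (pairs among the g_i already reduce to 0 since G is a Gröbner basis):
g_1 = xz - \tfrac{4}{3}x + \tfrac{4}{3}, LT = xz.
g_2 = y + 1, LT = y.
r = 3x - 2z + \tfrac{17}{5}, LT = x.

S(g_1,r): lcm = xz. S = -\tfrac{4}{3}x + \tfrac{2}{3}z^{2} - \tfrac{17}{15}z + \tfrac{4}{3}.
  leading term x: subtract (-\tfrac{4}{9})·r from -\tfrac{4}{3}x + \tfrac{2}{3}z^{2} - \tfrac{17}{15}z + \tfrac{4}{3} → \tfrac{2}{3}z^{2} - \tfrac{91}{45}z + \tfrac{128}{45}
  leading term z^{2}: no divisor's leading term divides it; move \tfrac{2}{3}z^{2} to the remainder.
  leading term z: no divisor's leading term divides it; move -\tfrac{91}{45}z to the remainder.
  leading term 1: no divisor's leading term divides it; move \tfrac{128}{45} to the remainder.
  remainder \tfrac{2}{3}z^{2} - \tfrac{91}{45}z + \tfrac{128}{45} ≠ 0; add m_4 = \tfrac{2}{3}z^{2} - \tfrac{91}{45}z + \tfrac{128}{45} to the basis.

The other S-polynomials (S(g_1,g_2), S(g_2,r), S(g_1,m_4), S(g_2,m_4), S(r,m_4)) all reduce to 0 modulo the current basis, so we have a Gröbner basis.
Inter-reduce: drop elements whose leading term is divisible by another's, tail-reduce, and make monic.
Reduced Gröbner basis: {x - \tfrac{2}{3}z + \tfrac{17}{15}, y + 1, z^{2} - \tfrac{91}{30}z + \tfrac{64}{15}}.
The reduced Gröbner basis of I + (p) is {x - \tfrac{2}{3}z + \tfrac{17}{15}, y + 1, z^{2} - \tfrac{91}{30}z + \tfrac{64}{15}} ≠ {1}, a proper ideal, so the enlarged system stays consistent: p is independent of I, with normal form 3x - 2z + \tfrac{17}{5}.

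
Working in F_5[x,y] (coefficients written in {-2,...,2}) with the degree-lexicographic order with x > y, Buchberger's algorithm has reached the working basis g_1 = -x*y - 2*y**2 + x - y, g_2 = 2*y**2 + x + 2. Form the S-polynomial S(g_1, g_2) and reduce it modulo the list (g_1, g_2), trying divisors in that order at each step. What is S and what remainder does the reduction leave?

S(g_1, g_2) = 2*y**3 + 2*x**2 - x*y + y**2 - x; remainder on division = 2*x**2 + 2*x.

lcm(LM(g_1), LM(g_2)) = x*y**2.
S = (lcm/LT(g_1))·g_1 − (lcm/LT(g_2))·g_2 = 2*y**3 + 2*x**2 - x*y + y**2 - x.
Reduce S modulo (g_1, g_2) in that order:
  leading term y**3: subtract (y)·g_2 from 2*y**3 + 2*x**2 - x*y + y**2 - x → 2*x**2 - 2*x*y + y**2 - x - 2*y
  leading term x**2: no divisor's leading term divides it; move 2*x**2 to the remainder.
  leading term x*y: subtract (2)·g_1 from -2*x*y + y**2 - x - 2*y → 2*x
  leading term x: no divisor's leading term divides it; move 2*x to the remainder.
The remainder 2*x**2 + 2*x is nonzero, so it would be added as the next basis element.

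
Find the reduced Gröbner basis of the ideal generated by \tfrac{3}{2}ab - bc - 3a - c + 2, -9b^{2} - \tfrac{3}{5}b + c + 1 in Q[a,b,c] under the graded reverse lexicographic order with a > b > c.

G = {ab - \tfrac{2}{3}bc - 2a - \tfrac{2}{3}c + \tfrac{4}{3}, b^{2} + \tfrac{1}{15}b - \tfrac{1}{9}c - \tfrac{1}{9}, ac - 18bc - \tfrac{2}{3}c^{2} - \tfrac{181}{5}a + 12b - \tfrac{196}{15}c + \tfrac{124}{5}}

f_1 = \tfrac{3}{2}ab - bc - 3a - c + 2, LT = ab.
f_2 = -9b^{2} - \tfrac{3}{5}b + c + 1, LT = b^{2}.

S(f_1,f_2): lcm = ab^{2}. S = -\tfrac{2}{3}b^{2}c - \tfrac{31}{15}ab + \tfrac{1}{9}ac - \tfrac{2}{3}bc + \tfrac{1}{9}a + \tfrac{4}{3}b.
  reduce S modulo (f_1, f_2):
  remainder \tfrac{1}{9}ac - 2bc - \tfrac{2}{27}c^{2} - \tfrac{181}{45}a + \tfrac{4}{3}b - \tfrac{196}{135}c + \tfrac{124}{45} ≠ 0; add g_3 = \tfrac{1}{9}ac - 2bc - \tfrac{2}{27}c^{2} - \tfrac{181}{45}a + \tfrac{4}{3}b - \tfrac{196}{135}c + \tfrac{124}{45} to the basis.

The other S-polynomials (S(f_1,g_3), S(f_2,g_3)) all reduce to 0 modulo the current basis, so we have a Gröbner basis.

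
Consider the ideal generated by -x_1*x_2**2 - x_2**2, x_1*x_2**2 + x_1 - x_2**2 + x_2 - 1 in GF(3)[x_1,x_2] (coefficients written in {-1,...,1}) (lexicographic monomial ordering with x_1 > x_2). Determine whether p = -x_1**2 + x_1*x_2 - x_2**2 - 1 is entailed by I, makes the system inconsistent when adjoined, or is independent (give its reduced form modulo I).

Adjoining -x_1**2 + x_1*x_2 - x_2**2 - 1 makes the ideal the whole ring: the system is inconsistent.

First compute the reduced Gröbner basis of I by Buchberger's algorithm.
f_1 = -x_1*x_2**2 - x_2**2, LT = x_1*x_2**2.
f_2 = x_1*x_2**2 + x_1 - x_2**2 + x_2 - 1, LT = x_1*x_2**2.

S(f_1,f_2): lcm = x_1*x_2**2. S = -x_1 - x_2**2 - x_2 + 1.
  leading term x_1: no divisor's leading term divides it; move -x_1 to the remainder.
  leading term x_2**2: no divisor's leading term divides it; move -x_2**2 to the remainder.
  leading term x_2: no divisor's leading term divides it; move -x_2 to the remainder.
  leading term 1: no divisor's leading term divides it; move 1 to the remainder.
  remainder -x_1 - x_2**2 - x_2 + 1 ≠ 0; add h_3 = -x_1 - x_2**2 - x_2 + 1 to the basis.

S(f_1,h_3): lcm = x_1*x_2**2. S = -x_2**4 - x_2**3 - x_2**2.
  leading term x_2**4: no divisor's leading term divides it; move -x_2**4 to the remainder.
  leading term x_2**3: no divisor's leading term divides it; move -x_2**3 to the remainder.
  leading term x_2**2: no divisor's leading term divides it; move -x_2**2 to the remainder.
  remainder -x_2**4 - x_2**3 - x_2**2 ≠ 0; add h_4 = -x_2**4 - x_2**3 - x_2**2 to the basis.

The other S-polynomials (S(f_2,h_3), S(f_1,h_4), S(f_2,h_4), S(h_3,h_4)) all reduce to 0 modulo the current basis, so we have a Gröbner basis.
Inter-reduce: drop elements whose leading term is divisible by another's, tail-reduce, and make monic.
Reduced Gröbner basis: {x_1 + x_2**2 + x_2 - 1, x_2**4 + x_2**3 + x_2**2}.
Label its elements g_1 = x_1 + x_2**2 + x_2 - 1, g_2 = x_2**4 + x_2**3 + x_2**2.

Reduce p = -x_1**2 + x_1*x_2 - x_2**2 - 1 modulo G:
  leading term x_1**2: subtract (-x_1)·g_1 from -x_1**2 + x_1*x_2 - x_2**2 - 1 → x_1*x_2**2 - x_1*x_2 - x_1 - x_2**2 - 1
  leading term x_1*x_2**2: subtract (x_2**2)·g_1 from x_1*x_2**2 - x_1*x_2 - x_1 - x_2**2 - 1 → -x_1*x_2 - x_1 - x_2**4 - x_2**3 - 1
  leading term x_1*x_2: subtract (-x_2)·g_1 from -x_1*x_2 - x_1 - x_2**4 - x_2**3 - 1 → -x_1 - x_2**4 + x_2**2 - x_2 - 1
  leading term x_1: subtract (-1)·g_1 from -x_1 - x_2**4 + x_2**2 - x_2 - 1 → -x_2**4 - x_2**2 + 1
  leading term x_2**4: subtract (-1)·g_2 from -x_2**4 - x_2**2 + 1 → x_2**3 + 1
  leading term x_2**3: no divisor's leading term divides it; move x_2**3 to the remainder.
  leading term 1: no divisor's leading term divides it; move 1 to the remainder.
  normal form = x_2**3 + 1.
The normal form is nonzero, so p ∉ I. Since p minus its normal form lies in I, I + (p) = I + (r) where r = x_2**3 + 1; decide whether this ideal is the whole ring.
Run Buchberger on G together with r (pairs among the g_i already reduce to 0 since G is a Gröbner basis):
g_1 = x_1 + x_2**2 + x_2 - 1, LT = x_1.
g_2 = x_2**4 + x_2**3 + x_2**2, LT = x_2**4.
r = x_2**3 + 1, LT = x_2**3.

S(g_2,r): lcm = x_2**4. S = x_2**3 + x_2**2 - x_2.
  leading term x_2**3: subtract (1)·r from x_2**3 + x_2**2 - x_2 → x_2**2 - x_2 - 1
  leading term x_2**2: no divisor's leading term divides it; move x_2**2 to the remainder.
  leading term x_2: no divisor's leading term divides it; move -x_2 to the remainder.
  leading term 1: no divisor's leading term divides it; move -1 to the remainder.
  remainder x_2**2 - x_2 - 1 ≠ 0; add m_4 = x_2**2 - x_2 - 1 to the basis.

S(g_2,m_4): lcm = x_2**4. S = -x_2**3 - x_2**2.
  leading term x_2**3: subtract (-1)·r from -x_2**3 - x_2**2 → -x_2**2 + 1
  leading term x_2**2: subtract (-1)·m_4 from -x_2**2 + 1 → -x_2
  leading term x_2: no divisor's leading term divides it; move -x_2 to the remainder.
  remainder -x_2 ≠ 0; add m_5 = -x_2 to the basis.

S(r,m_4): lcm = x_2**3. S = x_2**2 + x_2 + 1.
  leading term x_2**2: subtract (1)·m_4 from x_2**2 + x_2 + 1 → -x_2 - 1
  leading term x_2: subtract (1)·m_5 from -x_2 - 1 → -1
  leading term 1: no divisor's leading term divides it; move -1 to the remainder.
  remainder -1 ≠ 0; add m_6 = -1 to the basis.

The other S-polynomials (S(g_1,g_2), S(g_1,r), S(g_1,m_4), S(g_1,m_5), S(g_2,m_5), S(r,m_5), S(m_4,m_5), S(g_1,m_6), S(g_2,m_6), S(r,m_6), S(m_4,m_6), S(m_5,m_6)) all reduce to 0 modulo the current basis, so we have a Gröbner basis.
Inter-reduce: drop elements whose leading term is divisible by another's, tail-reduce, and make monic.
Reduced Gröbner basis: {1}.
The reduced Gröbner basis of I + (p) is {1}: the ideal is the whole ring, so the enlarged system has no common solution — adjoining p is inconsistent.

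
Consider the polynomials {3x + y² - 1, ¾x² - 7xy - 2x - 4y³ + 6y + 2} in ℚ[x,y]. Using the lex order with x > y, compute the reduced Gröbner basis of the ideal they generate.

This is the nonlinear analogue of row-reducing a linear system.

f_1 = 3x + y² - 1, LT = x.
f_2 = ¾x² - 7xy - 2x - 4y³ + 6y + 2, LT = x².

S(f_1,f_2): lcm = x². S = ⅓xy² + 28/3xy + 7/3x + 16/3y³ - 8y - 8/3.
  reduce S modulo (f_1, f_2):
  remainder -1/9y⁴ + 20/9y³ - ⅔y² - 44/9y - 17/9 ≠ 0; add g_3 = -1/9y⁴ + 20/9y³ - ⅔y² - 44/9y - 17/9 to the basis.

The other S-polynomials (S(f_1,g_3), S(f_2,g_3)) all reduce to 0 modulo the current basis, so we have a Gröbner basis.
Inter-reduce: drop elements whose leading term is divisible by another's, tail-reduce, and make monic.

G = {x + ⅓y² - ⅓, y⁴ - 20y³ + 6y² + 44y + 17}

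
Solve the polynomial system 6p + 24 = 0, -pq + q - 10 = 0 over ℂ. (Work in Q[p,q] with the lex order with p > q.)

Compute a lex Gröbner basis by Buchberger's algorithm.
f_1 = 6p + 24, LT = p.
f_2 = -pq + q - 10, LT = pq.

S(f_1,f_2): lcm = pq. S = 5q - 10.
  leading term q: no divisor's leading term divides it; move 5q to the remainder.
  leading term 1: no divisor's leading term divides it; move -10 to the remainder.
  remainder 5q - 10 ≠ 0; add h_3 = 5q - 10 to the basis.

The other S-polynomials (S(f_1,h_3), S(f_2,h_3)) all reduce to 0 modulo the current basis, so we have a Gröbner basis.
Inter-reduce: drop elements whose leading term is divisible by another's, tail-reduce, and make monic.
Reduced Gröbner basis: {p + 4, q - 2}.

The lex basis is triangular: the last element involves only q. Solving q - 2 = 0 gives q ∈ {2}; substituting each value into the earlier elements determines the remaining variables.
  q = 2: the earlier basis element becomes p + 4 = 0, giving p = -4 — point (-4, 2).
Substituting each solution back into the original system confirms all equations vanish.

{(-4, 2)}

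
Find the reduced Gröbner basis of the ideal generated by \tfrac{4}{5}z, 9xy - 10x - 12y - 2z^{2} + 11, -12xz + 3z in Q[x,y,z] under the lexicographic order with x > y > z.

f_1 = \tfrac{4}{5}z, LT = z.
f_2 = 9xy - 10x - 12y - 2z^{2} + 11, LT = xy.
f_3 = -12xz + 3z, LT = xz.

S(f_1,f_2): leading monomials are coprime, so the S-polynomial reduces to 0 (Buchberger's first criterion).
S(f_1,f_3): lcm = xz. S = \tfrac{1}{4}z.
  leading term z: subtract (\tfrac{5}{16})·f_1 from \tfrac{1}{4}z → 0
  remainder 0.

S(f_2,f_3): lcm = xyz. S = -\tfrac{10}{9}xz - \tfrac{13}{12}yz - \tfrac{2}{9}z^{3} + \tfrac{11}{9}z.
  leading term xz: subtract (-\tfrac{25}{18}x)·f_1 from -\tfrac{10}{9}xz - \tfrac{13}{12}yz - \tfrac{2}{9}z^{3} + \tfrac{11}{9}z → -\tfrac{13}{12}yz - \tfrac{2}{9}z^{3} + \tfrac{11}{9}z
  leading term yz: subtract (-\tfrac{65}{48}y)·f_1 from -\tfrac{13}{12}yz - \tfrac{2}{9}z^{3} + \tfrac{11}{9}z → -\tfrac{2}{9}z^{3} + \tfrac{11}{9}z
  leading term z^{3}: subtract (-\tfrac{5}{18}z^{2})·f_1 from -\tfrac{2}{9}z^{3} + \tfrac{11}{9}z → \tfrac{11}{9}z
  leading term z: subtract (\tfrac{55}{36})·f_1 from \tfrac{11}{9}z → 0
  remainder 0.

Every S-polynomial of the final basis reduces to 0, so we have a Gröbner basis.
Inter-reduce: drop elements whose leading term is divisible by another's, tail-reduce, and make monic.

G = {xy - \tfrac{10}{9}x - \tfrac{4}{3}y + \tfrac{11}{9}, z}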